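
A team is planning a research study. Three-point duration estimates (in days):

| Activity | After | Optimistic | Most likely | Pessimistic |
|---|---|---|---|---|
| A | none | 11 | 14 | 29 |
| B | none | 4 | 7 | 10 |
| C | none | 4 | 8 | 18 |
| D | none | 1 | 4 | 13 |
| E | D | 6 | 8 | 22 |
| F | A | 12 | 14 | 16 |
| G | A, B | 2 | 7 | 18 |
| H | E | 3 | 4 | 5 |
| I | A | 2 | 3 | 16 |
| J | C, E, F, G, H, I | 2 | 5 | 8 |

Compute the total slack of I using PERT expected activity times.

9 days

te_A = (11 + 4·14 + 29)/6 = 96/6 = 16
te_B = (4 + 4·7 + 10)/6 = 42/6 = 7
te_C = (4 + 4·8 + 18)/6 = 54/6 = 9
te_D = (1 + 4·4 + 13)/6 = 30/6 = 5
te_E = (6 + 4·8 + 22)/6 = 60/6 = 10
te_F = (12 + 4·14 + 16)/6 = 84/6 = 14
te_G = (2 + 4·7 + 18)/6 = 48/6 = 8
te_H = (3 + 4·4 + 5)/6 = 24/6 = 4
te_I = (2 + 4·3 + 16)/6 = 30/6 = 5
te_J = (2 + 4·5 + 8)/6 = 30/6 = 5

Forward pass:
ES_A = 0; EF_A = 16
ES_B = 0; EF_B = 7
ES_C = 0; EF_C = 9
ES_D = 0; EF_D = 5
ES_E = 5; EF_E = 5+10 = 15
ES_F = 16; EF_F = 16+14 = 30
ES_G = max(EF_A=16, EF_B=7) = 16; EF_G = 16+8 = 24
ES_H = 15; EF_H = 15+4 = 19
ES_I = 16; EF_I = 16+5 = 21
ES_J = max(EF_C=9, EF_E=15, EF_F=30, EF_G=24, EF_H=19, EF_I=21) = 30; EF_J = 30+5 = 35
Expected project duration μ = 35 days. Critical path: A → F → J.

Backward pass:
LF_J = 35; LS_J = 35−5 = 30
LF_I = LS_J = 30; LS_I = 30−5 = 25
LF_H = LS_J = 30; LS_H = 30−4 = 26
LF_G = LS_J = 30; LS_G = 30−8 = 22
LF_F = LS_J = 30; LS_F = 30−14 = 16
LF_E = min(LS_H=26, LS_J=30) = 26; LS_E = 26−10 = 16
LF_D = LS_E = 16; LS_D = 16−5 = 11
LF_C = LS_J = 30; LS_C = 30−9 = 21
LF_B = LS_G = 22; LS_B = 22−7 = 15
LF_A = min(LS_F=16, LS_G=22, LS_I=25) = 16; LS_A = 16−16 = 0
Slack_I = LS_I − ES_I = 25 − 16 = 9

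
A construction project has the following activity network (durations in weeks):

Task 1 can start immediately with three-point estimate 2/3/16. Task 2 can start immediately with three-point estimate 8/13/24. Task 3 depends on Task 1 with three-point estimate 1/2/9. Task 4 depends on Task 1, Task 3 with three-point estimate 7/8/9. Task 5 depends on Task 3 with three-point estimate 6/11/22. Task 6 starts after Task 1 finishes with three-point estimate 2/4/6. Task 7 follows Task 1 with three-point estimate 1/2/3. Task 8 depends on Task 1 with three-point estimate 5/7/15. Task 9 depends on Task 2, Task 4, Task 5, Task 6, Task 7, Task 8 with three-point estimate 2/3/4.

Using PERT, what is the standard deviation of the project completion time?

te_Task 1 = (2 + 4·3 + 16)/6 = 30/6 = 5; σ²_Task 1 = ((16−2)/6)² = 5.444
te_Task 2 = (8 + 4·13 + 24)/6 = 84/6 = 14; σ²_Task 2 = ((24−8)/6)² = 7.111
te_Task 3 = (1 + 4·2 + 9)/6 = 18/6 = 3; σ²_Task 3 = ((9−1)/6)² = 1.778
te_Task 4 = (7 + 4·8 + 9)/6 = 48/6 = 8; σ²_Task 4 = ((9−7)/6)² = 0.111
te_Task 5 = (6 + 4·11 + 22)/6 = 72/6 = 12; σ²_Task 5 = ((22−6)/6)² = 7.111
te_Task 6 = (2 + 4·4 + 6)/6 = 24/6 = 4; σ²_Task 6 = ((6−2)/6)² = 0.444
te_Task 7 = (1 + 4·2 + 3)/6 = 12/6 = 2; σ²_Task 7 = ((3−1)/6)² = 0.111
te_Task 8 = (5 + 4·7 + 15)/6 = 48/6 = 8; σ²_Task 8 = ((15−5)/6)² = 2.778
te_Task 9 = (2 + 4·3 + 4)/6 = 18/6 = 3; σ²_Task 9 = ((4−2)/6)² = 0.111

Forward pass:
ES_Task 1 = 0; EF_Task 1 = 5
ES_Task 2 = 0; EF_Task 2 = 14
ES_Task 3 = 5; EF_Task 3 = 5+3 = 8
ES_Task 4 = max(EF_Task 1=5, EF_Task 3=8) = 8; EF_Task 4 = 8+8 = 16
ES_Task 5 = 8; EF_Task 5 = 8+12 = 20
ES_Task 6 = 5; EF_Task 6 = 5+4 = 9
ES_Task 7 = 5; EF_Task 7 = 5+2 = 7
ES_Task 8 = 5; EF_Task 8 = 5+8 = 13
ES_Task 9 = max(EF_Task 2=14, EF_Task 4=16, EF_Task 5=20, EF_Task 6=9, EF_Task 7=7, EF_Task 8=13) = 20; EF_Task 9 = 20+3 = 23
Expected project duration μ = 23 weeks. Critical path: Task 1 → Task 3 → Task 5 → Task 9.

Variance along critical path = 5.444 + 1.778 + 7.111 + 0.111 = 14.444
σ = √14.444 = 3.801 weeks

3.80 weeks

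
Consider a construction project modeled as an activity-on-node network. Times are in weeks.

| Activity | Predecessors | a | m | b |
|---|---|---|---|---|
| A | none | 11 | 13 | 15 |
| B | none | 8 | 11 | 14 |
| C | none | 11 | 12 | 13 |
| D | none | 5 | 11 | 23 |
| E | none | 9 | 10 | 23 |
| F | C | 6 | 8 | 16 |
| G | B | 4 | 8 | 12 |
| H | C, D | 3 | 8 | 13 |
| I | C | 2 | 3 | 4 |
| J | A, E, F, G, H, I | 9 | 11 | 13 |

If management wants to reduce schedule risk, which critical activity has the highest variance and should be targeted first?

F

te_A = (11 + 4·13 + 15)/6 = 78/6 = 13; σ²_A = ((15−11)/6)² = 0.444
te_B = (8 + 4·11 + 14)/6 = 66/6 = 11; σ²_B = ((14−8)/6)² = 1.000
te_C = (11 + 4·12 + 13)/6 = 72/6 = 12; σ²_C = ((13−11)/6)² = 0.111
te_D = (5 + 4·11 + 23)/6 = 72/6 = 12; σ²_D = ((23−5)/6)² = 9.000
te_E = (9 + 4·10 + 23)/6 = 72/6 = 12; σ²_E = ((23−9)/6)² = 5.444
te_F = (6 + 4·8 + 16)/6 = 54/6 = 9; σ²_F = ((16−6)/6)² = 2.778
te_G = (4 + 4·8 + 12)/6 = 48/6 = 8; σ²_G = ((12−4)/6)² = 1.778
te_H = (3 + 4·8 + 13)/6 = 48/6 = 8; σ²_H = ((13−3)/6)² = 2.778
te_I = (2 + 4·3 + 4)/6 = 18/6 = 3; σ²_I = ((4−2)/6)² = 0.111
te_J = (9 + 4·11 + 13)/6 = 66/6 = 11; σ²_J = ((13−9)/6)² = 0.444

Forward pass:
ES_A = 0; EF_A = 13
ES_B = 0; EF_B = 11
ES_C = 0; EF_C = 12
ES_D = 0; EF_D = 12
ES_E = 0; EF_E = 12
ES_F = 12; EF_F = 12+9 = 21
ES_G = 11; EF_G = 11+8 = 19
ES_H = max(EF_C=12, EF_D=12) = 12; EF_H = 12+8 = 20
ES_I = 12; EF_I = 12+3 = 15
ES_J = max(EF_A=13, EF_E=12, EF_F=21, EF_G=19, EF_H=20, EF_I=15) = 21; EF_J = 21+11 = 32
Expected project duration μ = 32 weeks. Critical path: C → F → J.

Variances on critical path: σ²_C=0.111, σ²_F=2.778, σ²_J=0.444.
Largest is σ²_F = 2.778.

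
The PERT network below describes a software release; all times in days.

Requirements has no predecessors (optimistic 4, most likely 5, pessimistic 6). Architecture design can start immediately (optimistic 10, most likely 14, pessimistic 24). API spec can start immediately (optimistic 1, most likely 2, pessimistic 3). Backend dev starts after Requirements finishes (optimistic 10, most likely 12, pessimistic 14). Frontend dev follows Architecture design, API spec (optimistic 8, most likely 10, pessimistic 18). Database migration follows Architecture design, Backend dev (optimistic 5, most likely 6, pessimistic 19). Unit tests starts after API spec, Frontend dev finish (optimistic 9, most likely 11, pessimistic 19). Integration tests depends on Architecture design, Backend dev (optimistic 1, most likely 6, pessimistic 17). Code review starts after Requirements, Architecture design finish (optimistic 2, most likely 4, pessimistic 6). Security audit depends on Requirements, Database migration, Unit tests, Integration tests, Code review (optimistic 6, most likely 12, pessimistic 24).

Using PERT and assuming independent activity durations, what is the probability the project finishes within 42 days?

te_Requirements = (4 + 4·5 + 6)/6 = 30/6 = 5; σ²_Requirements = ((6−4)/6)² = 0.111
te_Architecture design = (10 + 4·14 + 24)/6 = 90/6 = 15; σ²_Architecture design = ((24−10)/6)² = 5.444
te_API spec = (1 + 4·2 + 3)/6 = 12/6 = 2; σ²_API spec = ((3−1)/6)² = 0.111
te_Backend dev = (10 + 4·12 + 14)/6 = 72/6 = 12; σ²_Backend dev = ((14−10)/6)² = 0.444
te_Frontend dev = (8 + 4·10 + 18)/6 = 66/6 = 11; σ²_Frontend dev = ((18−8)/6)² = 2.778
te_Database migration = (5 + 4·6 + 19)/6 = 48/6 = 8; σ²_Database migration = ((19−5)/6)² = 5.444
te_Unit tests = (9 + 4·11 + 19)/6 = 72/6 = 12; σ²_Unit tests = ((19−9)/6)² = 2.778
te_Integration tests = (1 + 4·6 + 17)/6 = 42/6 = 7; σ²_Integration tests = ((17−1)/6)² = 7.111
te_Code review = (2 + 4·4 + 6)/6 = 24/6 = 4; σ²_Code review = ((6−2)/6)² = 0.444
te_Security audit = (6 + 4·12 + 24)/6 = 78/6 = 13; σ²_Security audit = ((24−6)/6)² = 9.000

Forward pass:
ES_Requirements = 0; EF_Requirements = 5
ES_Architecture design = 0; EF_Architecture design = 15
ES_API spec = 0; EF_API spec = 2
ES_Backend dev = 5; EF_Backend dev = 5+12 = 17
ES_Frontend dev = max(EF_Architecture design=15, EF_API spec=2) = 15; EF_Frontend dev = 15+11 = 26
ES_Database migration = max(EF_Architecture design=15, EF_Backend dev=17) = 17; EF_Database migration = 17+8 = 25
ES_Unit tests = max(EF_API spec=2, EF_Frontend dev=26) = 26; EF_Unit tests = 26+12 = 38
ES_Integration tests = max(EF_Architecture design=15, EF_Backend dev=17) = 17; EF_Integration tests = 17+7 = 24
ES_Code review = max(EF_Requirements=5, EF_Architecture design=15) = 15; EF_Code review = 15+4 = 19
ES_Security audit = max(EF_Requirements=5, EF_Database migration=25, EF_Unit tests=38, EF_Integration tests=24, EF_Code review=19) = 38; EF_Security audit = 38+13 = 51
Expected project duration μ = 51 days. Critical path: Architecture design → Frontend dev → Unit tests → Security audit.

Variance along critical path = 5.444 + 2.778 + 2.778 + 9.000 = 20.000; σ = √20.000 = 4.472 days.
Z = (42 − 51) / 4.472 = -2.012
P(T ≤ 42) = Φ(-2.012) ≈ 0.022

0.022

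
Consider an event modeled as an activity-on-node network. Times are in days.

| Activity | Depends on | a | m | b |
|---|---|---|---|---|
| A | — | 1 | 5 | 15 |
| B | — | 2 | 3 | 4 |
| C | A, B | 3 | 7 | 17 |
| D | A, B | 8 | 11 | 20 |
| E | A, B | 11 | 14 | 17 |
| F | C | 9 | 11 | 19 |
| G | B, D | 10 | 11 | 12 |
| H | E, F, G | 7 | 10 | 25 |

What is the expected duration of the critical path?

41 days

te_A = (1 + 4·5 + 15)/6 = 36/6 = 6
te_B = (2 + 4·3 + 4)/6 = 18/6 = 3
te_C = (3 + 4·7 + 17)/6 = 48/6 = 8
te_D = (8 + 4·11 + 20)/6 = 72/6 = 12
te_E = (11 + 4·14 + 17)/6 = 84/6 = 14
te_F = (9 + 4·11 + 19)/6 = 72/6 = 12
te_G = (10 + 4·11 + 12)/6 = 66/6 = 11
te_H = (7 + 4·10 + 25)/6 = 72/6 = 12

Forward pass:
ES_A = 0; EF_A = 6
ES_B = 0; EF_B = 3
ES_C = max(EF_A=6, EF_B=3) = 6; EF_C = 6+8 = 14
ES_D = max(EF_A=6, EF_B=3) = 6; EF_D = 6+12 = 18
ES_E = max(EF_A=6, EF_B=3) = 6; EF_E = 6+14 = 20
ES_F = 14; EF_F = 14+12 = 26
ES_G = max(EF_B=3, EF_D=18) = 18; EF_G = 18+11 = 29
ES_H = max(EF_E=20, EF_F=26, EF_G=29) = 29; EF_H = 29+12 = 41
Expected project duration μ = 41 days. Critical path: A → D → G → H.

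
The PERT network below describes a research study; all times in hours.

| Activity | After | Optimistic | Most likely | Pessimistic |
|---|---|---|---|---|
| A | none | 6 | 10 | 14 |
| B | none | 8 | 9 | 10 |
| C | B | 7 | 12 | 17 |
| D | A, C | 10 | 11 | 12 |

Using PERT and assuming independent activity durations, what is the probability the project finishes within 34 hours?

te_A = (6 + 4·10 + 14)/6 = 60/6 = 10; σ²_A = ((14−6)/6)² = 1.778
te_B = (8 + 4·9 + 10)/6 = 54/6 = 9; σ²_B = ((10−8)/6)² = 0.111
te_C = (7 + 4·12 + 17)/6 = 72/6 = 12; σ²_C = ((17−7)/6)² = 2.778
te_D = (10 + 4·11 + 12)/6 = 66/6 = 11; σ²_D = ((12−10)/6)² = 0.111

Forward pass:
ES_A = 0; EF_A = 10
ES_B = 0; EF_B = 9
ES_C = 9; EF_C = 9+12 = 21
ES_D = max(EF_A=10, EF_C=21) = 21; EF_D = 21+11 = 32
Expected project duration μ = 32 hours. Critical path: B → C → D.

Variance along critical path = 0.111 + 2.778 + 0.111 = 3.000; σ = √3.000 = 1.732 hours.
Z = (34 − 32) / 1.732 = 1.155
P(T ≤ 34) = Φ(1.155) ≈ 0.876

0.876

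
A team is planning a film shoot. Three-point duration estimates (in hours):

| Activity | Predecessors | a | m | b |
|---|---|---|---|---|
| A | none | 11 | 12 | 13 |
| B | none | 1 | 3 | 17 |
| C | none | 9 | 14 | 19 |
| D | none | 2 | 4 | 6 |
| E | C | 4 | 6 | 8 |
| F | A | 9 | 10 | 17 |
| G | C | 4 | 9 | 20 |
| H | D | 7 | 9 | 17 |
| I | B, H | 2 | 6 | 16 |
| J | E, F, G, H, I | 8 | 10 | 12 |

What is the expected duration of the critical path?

34 hours

te_A = (11 + 4·12 + 13)/6 = 72/6 = 12
te_B = (1 + 4·3 + 17)/6 = 30/6 = 5
te_C = (9 + 4·14 + 19)/6 = 84/6 = 14
te_D = (2 + 4·4 + 6)/6 = 24/6 = 4
te_E = (4 + 4·6 + 8)/6 = 36/6 = 6
te_F = (9 + 4·10 + 17)/6 = 66/6 = 11
te_G = (4 + 4·9 + 20)/6 = 60/6 = 10
te_H = (7 + 4·9 + 17)/6 = 60/6 = 10
te_I = (2 + 4·6 + 16)/6 = 42/6 = 7
te_J = (8 + 4·10 + 12)/6 = 60/6 = 10

Forward pass:
ES_A = 0; EF_A = 12
ES_B = 0; EF_B = 5
ES_C = 0; EF_C = 14
ES_D = 0; EF_D = 4
ES_E = 14; EF_E = 14+6 = 20
ES_F = 12; EF_F = 12+11 = 23
ES_G = 14; EF_G = 14+10 = 24
ES_H = 4; EF_H = 4+10 = 14
ES_I = max(EF_B=5, EF_H=14) = 14; EF_I = 14+7 = 21
ES_J = max(EF_E=20, EF_F=23, EF_G=24, EF_H=14, EF_I=21) = 24; EF_J = 24+10 = 34
Expected project duration μ = 34 hours. Critical path: C → G → J.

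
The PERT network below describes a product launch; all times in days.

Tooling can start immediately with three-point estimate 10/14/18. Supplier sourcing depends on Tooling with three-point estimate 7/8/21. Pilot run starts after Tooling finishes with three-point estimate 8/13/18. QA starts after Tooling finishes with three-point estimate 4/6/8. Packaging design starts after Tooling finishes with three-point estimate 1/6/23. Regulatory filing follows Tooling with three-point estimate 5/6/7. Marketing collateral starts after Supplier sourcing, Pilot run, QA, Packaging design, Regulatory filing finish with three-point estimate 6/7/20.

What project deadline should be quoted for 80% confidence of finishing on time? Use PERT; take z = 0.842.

38.7 days

te_Tooling = (10 + 4·14 + 18)/6 = 84/6 = 14; σ²_Tooling = ((18−10)/6)² = 1.778
te_Supplier sourcing = (7 + 4·8 + 21)/6 = 60/6 = 10; σ²_Supplier sourcing = ((21−7)/6)² = 5.444
te_Pilot run = (8 + 4·13 + 18)/6 = 78/6 = 13; σ²_Pilot run = ((18−8)/6)² = 2.778
te_QA = (4 + 4·6 + 8)/6 = 36/6 = 6; σ²_QA = ((8−4)/6)² = 0.444
te_Packaging design = (1 + 4·6 + 23)/6 = 48/6 = 8; σ²_Packaging design = ((23−1)/6)² = 13.444
te_Regulatory filing = (5 + 4·6 + 7)/6 = 36/6 = 6; σ²_Regulatory filing = ((7−5)/6)² = 0.111
te_Marketing collateral = (6 + 4·7 + 20)/6 = 54/6 = 9; σ²_Marketing collateral = ((20−6)/6)² = 5.444

Forward pass:
ES_Tooling = 0; EF_Tooling = 14
ES_Supplier sourcing = 14; EF_Supplier sourcing = 14+10 = 24
ES_Pilot run = 14; EF_Pilot run = 14+13 = 27
ES_QA = 14; EF_QA = 14+6 = 20
ES_Packaging design = 14; EF_Packaging design = 14+8 = 22
ES_Regulatory filing = 14; EF_Regulatory filing = 14+6 = 20
ES_Marketing collateral = max(EF_Supplier sourcing=24, EF_Pilot run=27, EF_QA=20, EF_Packaging design=22, EF_Regulatory filing=20) = 27; EF_Marketing collateral = 27+9 = 36
Expected project duration μ = 36 days. Critical path: Tooling → Pilot run → Marketing collateral.

Variance along critical path = 1.778 + 2.778 + 5.444 = 10.000; σ = 3.162 days.
D = μ + z·σ = 36 + 0.842·3.162 = 38.7 days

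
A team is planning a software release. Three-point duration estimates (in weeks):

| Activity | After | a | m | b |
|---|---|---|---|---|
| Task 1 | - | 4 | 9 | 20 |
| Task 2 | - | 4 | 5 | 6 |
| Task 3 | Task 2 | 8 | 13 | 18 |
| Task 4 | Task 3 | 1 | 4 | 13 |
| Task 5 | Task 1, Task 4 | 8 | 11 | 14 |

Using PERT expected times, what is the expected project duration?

te_Task 1 = (4 + 4·9 + 20)/6 = 60/6 = 10
te_Task 2 = (4 + 4·5 + 6)/6 = 30/6 = 5
te_Task 3 = (8 + 4·13 + 18)/6 = 78/6 = 13
te_Task 4 = (1 + 4·4 + 13)/6 = 30/6 = 5
te_Task 5 = (8 + 4·11 + 14)/6 = 66/6 = 11

Forward pass:
ES_Task 1 = 0; EF_Task 1 = 10
ES_Task 2 = 0; EF_Task 2 = 5
ES_Task 3 = 5; EF_Task 3 = 5+13 = 18
ES_Task 4 = 18; EF_Task 4 = 18+5 = 23
ES_Task 5 = max(EF_Task 1=10, EF_Task 4=23) = 23; EF_Task 5 = 23+11 = 34
Expected project duration μ = 34 weeks. Critical path: Task 2 → Task 3 → Task 4 → Task 5.

34 weeks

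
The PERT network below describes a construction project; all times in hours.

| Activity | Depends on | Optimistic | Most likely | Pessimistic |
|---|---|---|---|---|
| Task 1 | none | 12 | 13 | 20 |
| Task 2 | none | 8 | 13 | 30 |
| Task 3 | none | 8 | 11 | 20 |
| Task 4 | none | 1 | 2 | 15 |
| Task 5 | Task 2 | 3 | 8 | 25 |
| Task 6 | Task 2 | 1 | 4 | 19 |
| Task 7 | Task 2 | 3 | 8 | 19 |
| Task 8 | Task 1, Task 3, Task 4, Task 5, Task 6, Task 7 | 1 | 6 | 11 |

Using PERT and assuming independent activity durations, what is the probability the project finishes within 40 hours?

te_Task 1 = (12 + 4·13 + 20)/6 = 84/6 = 14; σ²_Task 1 = ((20−12)/6)² = 1.778
te_Task 2 = (8 + 4·13 + 30)/6 = 90/6 = 15; σ²_Task 2 = ((30−8)/6)² = 13.444
te_Task 3 = (8 + 4·11 + 20)/6 = 72/6 = 12; σ²_Task 3 = ((20−8)/6)² = 4.000
te_Task 4 = (1 + 4·2 + 15)/6 = 24/6 = 4; σ²_Task 4 = ((15−1)/6)² = 5.444
te_Task 5 = (3 + 4·8 + 25)/6 = 60/6 = 10; σ²_Task 5 = ((25−3)/6)² = 13.444
te_Task 6 = (1 + 4·4 + 19)/6 = 36/6 = 6; σ²_Task 6 = ((19−1)/6)² = 9.000
te_Task 7 = (3 + 4·8 + 19)/6 = 54/6 = 9; σ²_Task 7 = ((19−3)/6)² = 7.111
te_Task 8 = (1 + 4·6 + 11)/6 = 36/6 = 6; σ²_Task 8 = ((11−1)/6)² = 2.778

Forward pass:
ES_Task 1 = 0; EF_Task 1 = 14
ES_Task 2 = 0; EF_Task 2 = 15
ES_Task 3 = 0; EF_Task 3 = 12
ES_Task 4 = 0; EF_Task 4 = 4
ES_Task 5 = 15; EF_Task 5 = 15+10 = 25
ES_Task 6 = 15; EF_Task 6 = 15+6 = 21
ES_Task 7 = 15; EF_Task 7 = 15+9 = 24
ES_Task 8 = max(EF_Task 1=14, EF_Task 3=12, EF_Task 4=4, EF_Task 5=25, EF_Task 6=21, EF_Task 7=24) = 25; EF_Task 8 = 25+6 = 31
Expected project duration μ = 31 hours. Critical path: Task 2 → Task 5 → Task 8.

Variance along critical path = 13.444 + 13.444 + 2.778 = 29.667; σ = √29.667 = 5.447 hours.
Z = (40 − 31) / 5.447 = 1.652
P(T ≤ 40) = Φ(1.652) ≈ 0.951

0.951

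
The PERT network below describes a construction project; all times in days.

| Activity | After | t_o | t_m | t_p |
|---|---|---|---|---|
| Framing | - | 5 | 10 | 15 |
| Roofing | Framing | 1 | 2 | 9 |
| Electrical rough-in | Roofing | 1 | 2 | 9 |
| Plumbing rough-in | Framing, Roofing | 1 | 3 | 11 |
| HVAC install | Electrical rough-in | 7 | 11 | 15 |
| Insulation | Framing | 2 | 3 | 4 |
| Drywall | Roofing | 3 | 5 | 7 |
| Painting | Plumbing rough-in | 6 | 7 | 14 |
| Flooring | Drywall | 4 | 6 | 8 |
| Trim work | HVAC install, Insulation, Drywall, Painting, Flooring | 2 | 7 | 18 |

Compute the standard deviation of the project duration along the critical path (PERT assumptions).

3.90 days

te_Framing = (5 + 4·10 + 15)/6 = 60/6 = 10; σ²_Framing = ((15−5)/6)² = 2.778
te_Roofing = (1 + 4·2 + 9)/6 = 18/6 = 3; σ²_Roofing = ((9−1)/6)² = 1.778
te_Electrical rough-in = (1 + 4·2 + 9)/6 = 18/6 = 3; σ²_Electrical rough-in = ((9−1)/6)² = 1.778
te_Plumbing rough-in = (1 + 4·3 + 11)/6 = 24/6 = 4; σ²_Plumbing rough-in = ((11−1)/6)² = 2.778
te_HVAC install = (7 + 4·11 + 15)/6 = 66/6 = 11; σ²_HVAC install = ((15−7)/6)² = 1.778
te_Insulation = (2 + 4·3 + 4)/6 = 18/6 = 3; σ²_Insulation = ((4−2)/6)² = 0.111
te_Drywall = (3 + 4·5 + 7)/6 = 30/6 = 5; σ²_Drywall = ((7−3)/6)² = 0.444
te_Painting = (6 + 4·7 + 14)/6 = 48/6 = 8; σ²_Painting = ((14−6)/6)² = 1.778
te_Flooring = (4 + 4·6 + 8)/6 = 36/6 = 6; σ²_Flooring = ((8−4)/6)² = 0.444
te_Trim work = (2 + 4·7 + 18)/6 = 48/6 = 8; σ²_Trim work = ((18−2)/6)² = 7.111

Forward pass:
ES_Framing = 0; EF_Framing = 10
ES_Roofing = 10; EF_Roofing = 10+3 = 13
ES_Electrical rough-in = 13; EF_Electrical rough-in = 13+3 = 16
ES_Plumbing rough-in = max(EF_Framing=10, EF_Roofing=13) = 13; EF_Plumbing rough-in = 13+4 = 17
ES_HVAC install = 16; EF_HVAC install = 16+11 = 27
ES_Insulation = 10; EF_Insulation = 10+3 = 13
ES_Drywall = 13; EF_Drywall = 13+5 = 18
ES_Painting = 17; EF_Painting = 17+8 = 25
ES_Flooring = 18; EF_Flooring = 18+6 = 24
ES_Trim work = max(EF_HVAC install=27, EF_Insulation=13, EF_Drywall=18, EF_Painting=25, EF_Flooring=24) = 27; EF_Trim work = 27+8 = 35
Expected project duration μ = 35 days. Critical path: Framing → Roofing → Electrical rough-in → HVAC install → Trim work.

Variance along critical path = 2.778 + 1.778 + 1.778 + 1.778 + 7.111 = 15.222
σ = √15.222 = 3.902 days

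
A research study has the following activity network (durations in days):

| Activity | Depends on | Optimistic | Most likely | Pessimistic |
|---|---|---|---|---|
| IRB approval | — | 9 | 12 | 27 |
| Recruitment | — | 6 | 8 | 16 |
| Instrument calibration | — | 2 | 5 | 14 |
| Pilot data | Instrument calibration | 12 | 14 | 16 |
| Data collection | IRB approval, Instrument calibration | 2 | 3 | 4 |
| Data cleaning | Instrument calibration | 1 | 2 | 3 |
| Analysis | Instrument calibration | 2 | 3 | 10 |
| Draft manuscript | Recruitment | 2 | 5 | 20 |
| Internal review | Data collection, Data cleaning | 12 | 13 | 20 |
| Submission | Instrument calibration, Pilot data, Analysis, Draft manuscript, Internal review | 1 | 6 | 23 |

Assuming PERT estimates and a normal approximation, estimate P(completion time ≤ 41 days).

te_IRB approval = (9 + 4·12 + 27)/6 = 84/6 = 14; σ²_IRB approval = ((27−9)/6)² = 9.000
te_Recruitment = (6 + 4·8 + 16)/6 = 54/6 = 9; σ²_Recruitment = ((16−6)/6)² = 2.778
te_Instrument calibration = (2 + 4·5 + 14)/6 = 36/6 = 6; σ²_Instrument calibration = ((14−2)/6)² = 4.000
te_Pilot data = (12 + 4·14 + 16)/6 = 84/6 = 14; σ²_Pilot data = ((16−12)/6)² = 0.444
te_Data collection = (2 + 4·3 + 4)/6 = 18/6 = 3; σ²_Data collection = ((4−2)/6)² = 0.111
te_Data cleaning = (1 + 4·2 + 3)/6 = 12/6 = 2; σ²_Data cleaning = ((3−1)/6)² = 0.111
te_Analysis = (2 + 4·3 + 10)/6 = 24/6 = 4; σ²_Analysis = ((10−2)/6)² = 1.778
te_Draft manuscript = (2 + 4·5 + 20)/6 = 42/6 = 7; σ²_Draft manuscript = ((20−2)/6)² = 9.000
te_Internal review = (12 + 4·13 + 20)/6 = 84/6 = 14; σ²_Internal review = ((20−12)/6)² = 1.778
te_Submission = (1 + 4·6 + 23)/6 = 48/6 = 8; σ²_Submission = ((23−1)/6)² = 13.444

Forward pass:
ES_IRB approval = 0; EF_IRB approval = 14
ES_Recruitment = 0; EF_Recruitment = 9
ES_Instrument calibration = 0; EF_Instrument calibration = 6
ES_Pilot data = 6; EF_Pilot data = 6+14 = 20
ES_Data collection = max(EF_IRB approval=14, EF_Instrument calibration=6) = 14; EF_Data collection = 14+3 = 17
ES_Data cleaning = 6; EF_Data cleaning = 6+2 = 8
ES_Analysis = 6; EF_Analysis = 6+4 = 10
ES_Draft manuscript = 9; EF_Draft manuscript = 9+7 = 16
ES_Internal review = max(EF_Data collection=17, EF_Data cleaning=8) = 17; EF_Internal review = 17+14 = 31
ES_Submission = max(EF_Instrument calibration=6, EF_Pilot data=20, EF_Analysis=10, EF_Draft manuscript=16, EF_Internal review=31) = 31; EF_Submission = 31+8 = 39
Expected project duration μ = 39 days. Critical path: IRB approval → Data collection → Internal review → Submission.

Variance along critical path = 9.000 + 0.111 + 1.778 + 13.444 = 24.333; σ = √24.333 = 4.933 days.
Z = (41 − 39) / 4.933 = 0.405
P(T ≤ 41) = Φ(0.405) ≈ 0.657

0.657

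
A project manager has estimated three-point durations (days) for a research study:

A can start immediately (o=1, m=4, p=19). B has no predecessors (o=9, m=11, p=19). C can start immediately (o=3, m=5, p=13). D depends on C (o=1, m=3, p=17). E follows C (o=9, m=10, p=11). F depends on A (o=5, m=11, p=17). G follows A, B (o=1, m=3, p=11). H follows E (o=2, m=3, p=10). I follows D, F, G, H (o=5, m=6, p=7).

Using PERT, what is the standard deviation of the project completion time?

te_A = (1 + 4·4 + 19)/6 = 36/6 = 6; σ²_A = ((19−1)/6)² = 9.000
te_B = (9 + 4·11 + 19)/6 = 72/6 = 12; σ²_B = ((19−9)/6)² = 2.778
te_C = (3 + 4·5 + 13)/6 = 36/6 = 6; σ²_C = ((13−3)/6)² = 2.778
te_D = (1 + 4·3 + 17)/6 = 30/6 = 5; σ²_D = ((17−1)/6)² = 7.111
te_E = (9 + 4·10 + 11)/6 = 60/6 = 10; σ²_E = ((11−9)/6)² = 0.111
te_F = (5 + 4·11 + 17)/6 = 66/6 = 11; σ²_F = ((17−5)/6)² = 4.000
te_G = (1 + 4·3 + 11)/6 = 24/6 = 4; σ²_G = ((11−1)/6)² = 2.778
te_H = (2 + 4·3 + 10)/6 = 24/6 = 4; σ²_H = ((10−2)/6)² = 1.778
te_I = (5 + 4·6 + 7)/6 = 36/6 = 6; σ²_I = ((7−5)/6)² = 0.111

Forward pass:
ES_A = 0; EF_A = 6
ES_B = 0; EF_B = 12
ES_C = 0; EF_C = 6
ES_D = 6; EF_D = 6+5 = 11
ES_E = 6; EF_E = 6+10 = 16
ES_F = 6; EF_F = 6+11 = 17
ES_G = max(EF_A=6, EF_B=12) = 12; EF_G = 12+4 = 16
ES_H = 16; EF_H = 16+4 = 20
ES_I = max(EF_D=11, EF_F=17, EF_G=16, EF_H=20) = 20; EF_I = 20+6 = 26
Expected project duration μ = 26 days. Critical path: C → E → H → I.

Variance along critical path = 2.778 + 0.111 + 1.778 + 0.111 = 4.778
σ = √4.778 = 2.186 days

2.19 days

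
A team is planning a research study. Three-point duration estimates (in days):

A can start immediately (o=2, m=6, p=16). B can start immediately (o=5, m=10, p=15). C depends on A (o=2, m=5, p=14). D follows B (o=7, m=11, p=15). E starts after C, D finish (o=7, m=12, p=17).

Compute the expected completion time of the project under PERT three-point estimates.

33 days

te_A = (2 + 4·6 + 16)/6 = 42/6 = 7
te_B = (5 + 4·10 + 15)/6 = 60/6 = 10
te_C = (2 + 4·5 + 14)/6 = 36/6 = 6
te_D = (7 + 4·11 + 15)/6 = 66/6 = 11
te_E = (7 + 4·12 + 17)/6 = 72/6 = 12

Forward pass:
ES_A = 0; EF_A = 7
ES_B = 0; EF_B = 10
ES_C = 7; EF_C = 7+6 = 13
ES_D = 10; EF_D = 10+11 = 21
ES_E = max(EF_C=13, EF_D=21) = 21; EF_E = 21+12 = 33
Expected project duration μ = 33 days. Critical path: B → D → E.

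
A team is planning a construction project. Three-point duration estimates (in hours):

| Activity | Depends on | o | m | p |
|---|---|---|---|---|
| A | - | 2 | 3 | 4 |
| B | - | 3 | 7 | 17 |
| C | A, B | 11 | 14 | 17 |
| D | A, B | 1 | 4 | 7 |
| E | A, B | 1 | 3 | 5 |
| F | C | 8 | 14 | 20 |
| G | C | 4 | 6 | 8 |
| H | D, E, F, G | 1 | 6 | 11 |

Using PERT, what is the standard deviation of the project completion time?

te_A = (2 + 4·3 + 4)/6 = 18/6 = 3; σ²_A = ((4−2)/6)² = 0.111
te_B = (3 + 4·7 + 17)/6 = 48/6 = 8; σ²_B = ((17−3)/6)² = 5.444
te_C = (11 + 4·14 + 17)/6 = 84/6 = 14; σ²_C = ((17−11)/6)² = 1.000
te_D = (1 + 4·4 + 7)/6 = 24/6 = 4; σ²_D = ((7−1)/6)² = 1.000
te_E = (1 + 4·3 + 5)/6 = 18/6 = 3; σ²_E = ((5−1)/6)² = 0.444
te_F = (8 + 4·14 + 20)/6 = 84/6 = 14; σ²_F = ((20−8)/6)² = 4.000
te_G = (4 + 4·6 + 8)/6 = 36/6 = 6; σ²_G = ((8−4)/6)² = 0.444
te_H = (1 + 4·6 + 11)/6 = 36/6 = 6; σ²_H = ((11−1)/6)² = 2.778

Forward pass:
ES_A = 0; EF_A = 3
ES_B = 0; EF_B = 8
ES_C = max(EF_A=3, EF_B=8) = 8; EF_C = 8+14 = 22
ES_D = max(EF_A=3, EF_B=8) = 8; EF_D = 8+4 = 12
ES_E = max(EF_A=3, EF_B=8) = 8; EF_E = 8+3 = 11
ES_F = 22; EF_F = 22+14 = 36
ES_G = 22; EF_G = 22+6 = 28
ES_H = max(EF_D=12, EF_E=11, EF_F=36, EF_G=28) = 36; EF_H = 36+6 = 42
Expected project duration μ = 42 hours. Critical path: B → C → F → H.

Variance along critical path = 5.444 + 1.000 + 4.000 + 2.778 = 13.222
σ = √13.222 = 3.636 hours

3.64 hours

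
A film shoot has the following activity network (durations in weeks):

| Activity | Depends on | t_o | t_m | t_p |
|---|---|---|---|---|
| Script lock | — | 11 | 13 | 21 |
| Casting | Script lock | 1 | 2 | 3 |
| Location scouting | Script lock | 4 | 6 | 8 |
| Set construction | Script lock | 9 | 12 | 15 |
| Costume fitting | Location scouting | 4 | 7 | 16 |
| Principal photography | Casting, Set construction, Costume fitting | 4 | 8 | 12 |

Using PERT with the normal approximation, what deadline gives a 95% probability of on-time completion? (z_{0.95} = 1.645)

te_Script lock = (11 + 4·13 + 21)/6 = 84/6 = 14; σ²_Script lock = ((21−11)/6)² = 2.778
te_Casting = (1 + 4·2 + 3)/6 = 12/6 = 2; σ²_Casting = ((3−1)/6)² = 0.111
te_Location scouting = (4 + 4·6 + 8)/6 = 36/6 = 6; σ²_Location scouting = ((8−4)/6)² = 0.444
te_Set construction = (9 + 4·12 + 15)/6 = 72/6 = 12; σ²_Set construction = ((15−9)/6)² = 1.000
te_Costume fitting = (4 + 4·7 + 16)/6 = 48/6 = 8; σ²_Costume fitting = ((16−4)/6)² = 4.000
te_Principal photography = (4 + 4·8 + 12)/6 = 48/6 = 8; σ²_Principal photography = ((12−4)/6)² = 1.778

Forward pass:
ES_Script lock = 0; EF_Script lock = 14
ES_Casting = 14; EF_Casting = 14+2 = 16
ES_Location scouting = 14; EF_Location scouting = 14+6 = 20
ES_Set construction = 14; EF_Set construction = 14+12 = 26
ES_Costume fitting = 20; EF_Costume fitting = 20+8 = 28
ES_Principal photography = max(EF_Casting=16, EF_Set construction=26, EF_Costume fitting=28) = 28; EF_Principal photography = 28+8 = 36
Expected project duration μ = 36 weeks. Critical path: Script lock → Location scouting → Costume fitting → Principal photography.

Variance along critical path = 2.778 + 0.444 + 4.000 + 1.778 = 9.000; σ = 3.000 weeks.
D = μ + z·σ = 36 + 1.645·3.000 = 40.9 weeks

40.9 weeks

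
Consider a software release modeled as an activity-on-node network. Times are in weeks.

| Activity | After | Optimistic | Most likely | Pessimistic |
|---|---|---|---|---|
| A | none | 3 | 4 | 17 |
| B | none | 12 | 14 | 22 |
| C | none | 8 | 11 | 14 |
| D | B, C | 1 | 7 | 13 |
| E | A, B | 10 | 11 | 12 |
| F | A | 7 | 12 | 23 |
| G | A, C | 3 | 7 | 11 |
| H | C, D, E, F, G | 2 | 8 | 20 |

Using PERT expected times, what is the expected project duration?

35 weeks

te_A = (3 + 4·4 + 17)/6 = 36/6 = 6
te_B = (12 + 4·14 + 22)/6 = 90/6 = 15
te_C = (8 + 4·11 + 14)/6 = 66/6 = 11
te_D = (1 + 4·7 + 13)/6 = 42/6 = 7
te_E = (10 + 4·11 + 12)/6 = 66/6 = 11
te_F = (7 + 4·12 + 23)/6 = 78/6 = 13
te_G = (3 + 4·7 + 11)/6 = 42/6 = 7
te_H = (2 + 4·8 + 20)/6 = 54/6 = 9

Forward pass:
ES_A = 0; EF_A = 6
ES_B = 0; EF_B = 15
ES_C = 0; EF_C = 11
ES_D = max(EF_B=15, EF_C=11) = 15; EF_D = 15+7 = 22
ES_E = max(EF_A=6, EF_B=15) = 15; EF_E = 15+11 = 26
ES_F = 6; EF_F = 6+13 = 19
ES_G = max(EF_A=6, EF_C=11) = 11; EF_G = 11+7 = 18
ES_H = max(EF_C=11, EF_D=22, EF_E=26, EF_F=19, EF_G=18) = 26; EF_H = 26+9 = 35
Expected project duration μ = 35 weeks. Critical path: B → E → H.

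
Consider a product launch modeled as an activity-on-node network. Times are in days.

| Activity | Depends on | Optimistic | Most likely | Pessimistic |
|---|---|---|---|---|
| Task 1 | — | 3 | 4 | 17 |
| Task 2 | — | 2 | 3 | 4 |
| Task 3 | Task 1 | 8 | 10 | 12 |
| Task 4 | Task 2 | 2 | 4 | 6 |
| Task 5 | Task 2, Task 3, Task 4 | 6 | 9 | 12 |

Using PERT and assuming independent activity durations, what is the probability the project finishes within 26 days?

te_Task 1 = (3 + 4·4 + 17)/6 = 36/6 = 6; σ²_Task 1 = ((17−3)/6)² = 5.444
te_Task 2 = (2 + 4·3 + 4)/6 = 18/6 = 3; σ²_Task 2 = ((4−2)/6)² = 0.111
te_Task 3 = (8 + 4·10 + 12)/6 = 60/6 = 10; σ²_Task 3 = ((12−8)/6)² = 0.444
te_Task 4 = (2 + 4·4 + 6)/6 = 24/6 = 4; σ²_Task 4 = ((6−2)/6)² = 0.444
te_Task 5 = (6 + 4·9 + 12)/6 = 54/6 = 9; σ²_Task 5 = ((12−6)/6)² = 1.000

Forward pass:
ES_Task 1 = 0; EF_Task 1 = 6
ES_Task 2 = 0; EF_Task 2 = 3
ES_Task 3 = 6; EF_Task 3 = 6+10 = 16
ES_Task 4 = 3; EF_Task 4 = 3+4 = 7
ES_Task 5 = max(EF_Task 2=3, EF_Task 3=16, EF_Task 4=7) = 16; EF_Task 5 = 16+9 = 25
Expected project duration μ = 25 days. Critical path: Task 1 → Task 3 → Task 5.

Variance along critical path = 5.444 + 0.444 + 1.000 = 6.889; σ = √6.889 = 2.625 days.
Z = (26 − 25) / 2.625 = 0.381
P(T ≤ 26) = Φ(0.381) ≈ 0.648

0.648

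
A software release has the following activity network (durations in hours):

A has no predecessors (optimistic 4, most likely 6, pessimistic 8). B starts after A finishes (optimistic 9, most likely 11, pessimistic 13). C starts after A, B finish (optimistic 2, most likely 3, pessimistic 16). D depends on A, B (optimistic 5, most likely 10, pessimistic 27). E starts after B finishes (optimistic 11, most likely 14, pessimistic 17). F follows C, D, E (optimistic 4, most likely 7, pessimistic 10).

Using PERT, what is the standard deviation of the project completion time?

te_A = (4 + 4·6 + 8)/6 = 36/6 = 6; σ²_A = ((8−4)/6)² = 0.444
te_B = (9 + 4·11 + 13)/6 = 66/6 = 11; σ²_B = ((13−9)/6)² = 0.444
te_C = (2 + 4·3 + 16)/6 = 30/6 = 5; σ²_C = ((16−2)/6)² = 5.444
te_D = (5 + 4·10 + 27)/6 = 72/6 = 12; σ²_D = ((27−5)/6)² = 13.444
te_E = (11 + 4·14 + 17)/6 = 84/6 = 14; σ²_E = ((17−11)/6)² = 1.000
te_F = (4 + 4·7 + 10)/6 = 42/6 = 7; σ²_F = ((10−4)/6)² = 1.000

Forward pass:
ES_A = 0; EF_A = 6
ES_B = 6; EF_B = 6+11 = 17
ES_C = max(EF_A=6, EF_B=17) = 17; EF_C = 17+5 = 22
ES_D = max(EF_A=6, EF_B=17) = 17; EF_D = 17+12 = 29
ES_E = 17; EF_E = 17+14 = 31
ES_F = max(EF_C=22, EF_D=29, EF_E=31) = 31; EF_F = 31+7 = 38
Expected project duration μ = 38 hours. Critical path: A → B → E → F.

Variance along critical path = 0.444 + 0.444 + 1.000 + 1.000 = 2.889
σ = √2.889 = 1.700 hours

1.70 hours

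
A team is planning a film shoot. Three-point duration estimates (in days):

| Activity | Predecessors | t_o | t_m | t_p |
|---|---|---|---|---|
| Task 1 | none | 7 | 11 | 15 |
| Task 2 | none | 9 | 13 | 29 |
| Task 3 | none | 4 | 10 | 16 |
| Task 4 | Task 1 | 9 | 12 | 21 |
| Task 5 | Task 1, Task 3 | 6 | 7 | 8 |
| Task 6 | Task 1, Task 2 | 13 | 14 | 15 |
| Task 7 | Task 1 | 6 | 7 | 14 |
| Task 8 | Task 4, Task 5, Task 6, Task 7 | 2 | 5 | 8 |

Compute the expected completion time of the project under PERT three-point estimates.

te_Task 1 = (7 + 4·11 + 15)/6 = 66/6 = 11
te_Task 2 = (9 + 4·13 + 29)/6 = 90/6 = 15
te_Task 3 = (4 + 4·10 + 16)/6 = 60/6 = 10
te_Task 4 = (9 + 4·12 + 21)/6 = 78/6 = 13
te_Task 5 = (6 + 4·7 + 8)/6 = 42/6 = 7
te_Task 6 = (13 + 4·14 + 15)/6 = 84/6 = 14
te_Task 7 = (6 + 4·7 + 14)/6 = 48/6 = 8
te_Task 8 = (2 + 4·5 + 8)/6 = 30/6 = 5

Forward pass:
ES_Task 1 = 0; EF_Task 1 = 11
ES_Task 2 = 0; EF_Task 2 = 15
ES_Task 3 = 0; EF_Task 3 = 10
ES_Task 4 = 11; EF_Task 4 = 11+13 = 24
ES_Task 5 = max(EF_Task 1=11, EF_Task 3=10) = 11; EF_Task 5 = 11+7 = 18
ES_Task 6 = max(EF_Task 1=11, EF_Task 2=15) = 15; EF_Task 6 = 15+14 = 29
ES_Task 7 = 11; EF_Task 7 = 11+8 = 19
ES_Task 8 = max(EF_Task 4=24, EF_Task 5=18, EF_Task 6=29, EF_Task 7=19) = 29; EF_Task 8 = 29+5 = 34
Expected project duration μ = 34 days. Critical path: Task 2 → Task 6 → Task 8.

34 days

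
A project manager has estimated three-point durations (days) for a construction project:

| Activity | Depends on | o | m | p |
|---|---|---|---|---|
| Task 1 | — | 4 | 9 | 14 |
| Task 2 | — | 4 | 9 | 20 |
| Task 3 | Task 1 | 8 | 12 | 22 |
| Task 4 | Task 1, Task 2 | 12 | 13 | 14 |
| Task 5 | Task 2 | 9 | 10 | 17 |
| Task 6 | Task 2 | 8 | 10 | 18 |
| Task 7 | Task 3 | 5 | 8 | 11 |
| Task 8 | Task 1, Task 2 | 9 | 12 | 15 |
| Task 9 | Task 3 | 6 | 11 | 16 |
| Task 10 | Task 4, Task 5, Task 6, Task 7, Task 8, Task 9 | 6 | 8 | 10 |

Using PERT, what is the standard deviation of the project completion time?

3.38 days

te_Task 1 = (4 + 4·9 + 14)/6 = 54/6 = 9; σ²_Task 1 = ((14−4)/6)² = 2.778
te_Task 2 = (4 + 4·9 + 20)/6 = 60/6 = 10; σ²_Task 2 = ((20−4)/6)² = 7.111
te_Task 3 = (8 + 4·12 + 22)/6 = 78/6 = 13; σ²_Task 3 = ((22−8)/6)² = 5.444
te_Task 4 = (12 + 4·13 + 14)/6 = 78/6 = 13; σ²_Task 4 = ((14−12)/6)² = 0.111
te_Task 5 = (9 + 4·10 + 17)/6 = 66/6 = 11; σ²_Task 5 = ((17−9)/6)² = 1.778
te_Task 6 = (8 + 4·10 + 18)/6 = 66/6 = 11; σ²_Task 6 = ((18−8)/6)² = 2.778
te_Task 7 = (5 + 4·8 + 11)/6 = 48/6 = 8; σ²_Task 7 = ((11−5)/6)² = 1.000
te_Task 8 = (9 + 4·12 + 15)/6 = 72/6 = 12; σ²_Task 8 = ((15−9)/6)² = 1.000
te_Task 9 = (6 + 4·11 + 16)/6 = 66/6 = 11; σ²_Task 9 = ((16−6)/6)² = 2.778
te_Task 10 = (6 + 4·8 + 10)/6 = 48/6 = 8; σ²_Task 10 = ((10−6)/6)² = 0.444

Forward pass:
ES_Task 1 = 0; EF_Task 1 = 9
ES_Task 2 = 0; EF_Task 2 = 10
ES_Task 3 = 9; EF_Task 3 = 9+13 = 22
ES_Task 4 = max(EF_Task 1=9, EF_Task 2=10) = 10; EF_Task 4 = 10+13 = 23
ES_Task 5 = 10; EF_Task 5 = 10+11 = 21
ES_Task 6 = 10; EF_Task 6 = 10+11 = 21
ES_Task 7 = 22; EF_Task 7 = 22+8 = 30
ES_Task 8 = max(EF_Task 1=9, EF_Task 2=10) = 10; EF_Task 8 = 10+12 = 22
ES_Task 9 = 22; EF_Task 9 = 22+11 = 33
ES_Task 10 = max(EF_Task 4=23, EF_Task 5=21, EF_Task 6=21, EF_Task 7=30, EF_Task 8=22, EF_Task 9=33) = 33; EF_Task 10 = 33+8 = 41
Expected project duration μ = 41 days. Critical path: Task 1 → Task 3 → Task 9 → Task 10.

Variance along critical path = 2.778 + 5.444 + 2.778 + 0.444 = 11.444
σ = √11.444 = 3.383 days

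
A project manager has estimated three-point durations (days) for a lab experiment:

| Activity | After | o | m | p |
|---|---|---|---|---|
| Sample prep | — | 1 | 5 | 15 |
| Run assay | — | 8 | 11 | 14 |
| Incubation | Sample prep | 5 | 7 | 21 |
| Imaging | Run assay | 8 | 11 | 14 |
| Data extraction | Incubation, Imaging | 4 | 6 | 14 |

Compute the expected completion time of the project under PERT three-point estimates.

29 days

te_Sample prep = (1 + 4·5 + 15)/6 = 36/6 = 6
te_Run assay = (8 + 4·11 + 14)/6 = 66/6 = 11
te_Incubation = (5 + 4·7 + 21)/6 = 54/6 = 9
te_Imaging = (8 + 4·11 + 14)/6 = 66/6 = 11
te_Data extraction = (4 + 4·6 + 14)/6 = 42/6 = 7

Forward pass:
ES_Sample prep = 0; EF_Sample prep = 6
ES_Run assay = 0; EF_Run assay = 11
ES_Incubation = 6; EF_Incubation = 6+9 = 15
ES_Imaging = 11; EF_Imaging = 11+11 = 22
ES_Data extraction = max(EF_Incubation=15, EF_Imaging=22) = 22; EF_Data extraction = 22+7 = 29
Expected project duration μ = 29 days. Critical path: Run assay → Imaging → Data extraction.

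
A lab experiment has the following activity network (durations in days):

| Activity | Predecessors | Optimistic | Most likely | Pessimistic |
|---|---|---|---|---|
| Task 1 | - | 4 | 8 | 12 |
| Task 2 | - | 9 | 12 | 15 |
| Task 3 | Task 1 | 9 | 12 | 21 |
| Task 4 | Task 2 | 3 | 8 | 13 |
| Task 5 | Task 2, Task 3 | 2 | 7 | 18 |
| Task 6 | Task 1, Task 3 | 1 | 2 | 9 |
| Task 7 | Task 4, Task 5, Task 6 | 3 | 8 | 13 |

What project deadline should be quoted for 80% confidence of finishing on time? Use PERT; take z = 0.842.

te_Task 1 = (4 + 4·8 + 12)/6 = 48/6 = 8; σ²_Task 1 = ((12−4)/6)² = 1.778
te_Task 2 = (9 + 4·12 + 15)/6 = 72/6 = 12; σ²_Task 2 = ((15−9)/6)² = 1.000
te_Task 3 = (9 + 4·12 + 21)/6 = 78/6 = 13; σ²_Task 3 = ((21−9)/6)² = 4.000
te_Task 4 = (3 + 4·8 + 13)/6 = 48/6 = 8; σ²_Task 4 = ((13−3)/6)² = 2.778
te_Task 5 = (2 + 4·7 + 18)/6 = 48/6 = 8; σ²_Task 5 = ((18−2)/6)² = 7.111
te_Task 6 = (1 + 4·2 + 9)/6 = 18/6 = 3; σ²_Task 6 = ((9−1)/6)² = 1.778
te_Task 7 = (3 + 4·8 + 13)/6 = 48/6 = 8; σ²_Task 7 = ((13−3)/6)² = 2.778

Forward pass:
ES_Task 1 = 0; EF_Task 1 = 8
ES_Task 2 = 0; EF_Task 2 = 12
ES_Task 3 = 8; EF_Task 3 = 8+13 = 21
ES_Task 4 = 12; EF_Task 4 = 12+8 = 20
ES_Task 5 = max(EF_Task 2=12, EF_Task 3=21) = 21; EF_Task 5 = 21+8 = 29
ES_Task 6 = max(EF_Task 1=8, EF_Task 3=21) = 21; EF_Task 6 = 21+3 = 24
ES_Task 7 = max(EF_Task 4=20, EF_Task 5=29, EF_Task 6=24) = 29; EF_Task 7 = 29+8 = 37
Expected project duration μ = 37 days. Critical path: Task 1 → Task 3 → Task 5 → Task 7.

Variance along critical path = 1.778 + 4.000 + 7.111 + 2.778 = 15.667; σ = 3.958 days.
D = μ + z·σ = 37 + 0.842·3.958 = 40.3 days

40.3 days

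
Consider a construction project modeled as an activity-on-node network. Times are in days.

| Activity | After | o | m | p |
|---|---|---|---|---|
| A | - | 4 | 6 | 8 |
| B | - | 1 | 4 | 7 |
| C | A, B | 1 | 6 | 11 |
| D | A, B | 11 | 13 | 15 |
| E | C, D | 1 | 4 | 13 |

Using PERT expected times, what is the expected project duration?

24 days

te_A = (4 + 4·6 + 8)/6 = 36/6 = 6
te_B = (1 + 4·4 + 7)/6 = 24/6 = 4
te_C = (1 + 4·6 + 11)/6 = 36/6 = 6
te_D = (11 + 4·13 + 15)/6 = 78/6 = 13
te_E = (1 + 4·4 + 13)/6 = 30/6 = 5

Forward pass:
ES_A = 0; EF_A = 6
ES_B = 0; EF_B = 4
ES_C = max(EF_A=6, EF_B=4) = 6; EF_C = 6+6 = 12
ES_D = max(EF_A=6, EF_B=4) = 6; EF_D = 6+13 = 19
ES_E = max(EF_C=12, EF_D=19) = 19; EF_E = 19+5 = 24
Expected project duration μ = 24 days. Critical path: A → D → E.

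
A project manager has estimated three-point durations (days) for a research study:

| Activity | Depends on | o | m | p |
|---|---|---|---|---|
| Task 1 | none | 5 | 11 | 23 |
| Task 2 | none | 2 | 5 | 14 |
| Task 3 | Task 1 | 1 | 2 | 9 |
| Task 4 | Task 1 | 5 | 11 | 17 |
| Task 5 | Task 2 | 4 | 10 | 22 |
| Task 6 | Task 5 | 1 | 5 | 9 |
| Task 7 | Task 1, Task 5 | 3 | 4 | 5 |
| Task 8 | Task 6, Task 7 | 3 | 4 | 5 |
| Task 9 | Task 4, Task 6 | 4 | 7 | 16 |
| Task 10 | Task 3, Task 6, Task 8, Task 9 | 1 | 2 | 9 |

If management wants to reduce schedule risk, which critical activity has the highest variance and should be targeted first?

te_Task 1 = (5 + 4·11 + 23)/6 = 72/6 = 12; σ²_Task 1 = ((23−5)/6)² = 9.000
te_Task 2 = (2 + 4·5 + 14)/6 = 36/6 = 6; σ²_Task 2 = ((14−2)/6)² = 4.000
te_Task 3 = (1 + 4·2 + 9)/6 = 18/6 = 3; σ²_Task 3 = ((9−1)/6)² = 1.778
te_Task 4 = (5 + 4·11 + 17)/6 = 66/6 = 11; σ²_Task 4 = ((17−5)/6)² = 4.000
te_Task 5 = (4 + 4·10 + 22)/6 = 66/6 = 11; σ²_Task 5 = ((22−4)/6)² = 9.000
te_Task 6 = (1 + 4·5 + 9)/6 = 30/6 = 5; σ²_Task 6 = ((9−1)/6)² = 1.778
te_Task 7 = (3 + 4·4 + 5)/6 = 24/6 = 4; σ²_Task 7 = ((5−3)/6)² = 0.111
te_Task 8 = (3 + 4·4 + 5)/6 = 24/6 = 4; σ²_Task 8 = ((5−3)/6)² = 0.111
te_Task 9 = (4 + 4·7 + 16)/6 = 48/6 = 8; σ²_Task 9 = ((16−4)/6)² = 4.000
te_Task 10 = (1 + 4·2 + 9)/6 = 18/6 = 3; σ²_Task 10 = ((9−1)/6)² = 1.778

Forward pass:
ES_Task 1 = 0; EF_Task 1 = 12
ES_Task 2 = 0; EF_Task 2 = 6
ES_Task 3 = 12; EF_Task 3 = 12+3 = 15
ES_Task 4 = 12; EF_Task 4 = 12+11 = 23
ES_Task 5 = 6; EF_Task 5 = 6+11 = 17
ES_Task 6 = 17; EF_Task 6 = 17+5 = 22
ES_Task 7 = max(EF_Task 1=12, EF_Task 5=17) = 17; EF_Task 7 = 17+4 = 21
ES_Task 8 = max(EF_Task 6=22, EF_Task 7=21) = 22; EF_Task 8 = 22+4 = 26
ES_Task 9 = max(EF_Task 4=23, EF_Task 6=22) = 23; EF_Task 9 = 23+8 = 31
ES_Task 10 = max(EF_Task 3=15, EF_Task 6=22, EF_Task 8=26, EF_Task 9=31) = 31; EF_Task 10 = 31+3 = 34
Expected project duration μ = 34 days. Critical path: Task 1 → Task 4 → Task 9 → Task 10.

Variances on critical path: σ²_Task 1=9.000, σ²_Task 4=4.000, σ²_Task 9=4.000, σ²_Task 10=1.778.
Largest is σ²_Task 1 = 9.000.

Task 1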